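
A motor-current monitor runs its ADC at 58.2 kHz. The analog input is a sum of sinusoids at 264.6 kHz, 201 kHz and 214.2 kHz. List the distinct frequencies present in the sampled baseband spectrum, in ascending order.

fs/2 = 29.1 kHz.
264.6 kHz mod fs = 31.8 kHz.
31.8 kHz > fs/2 = 29.1 kHz, folds to fs − 31.8 kHz = 26.4 kHz.
201 kHz mod fs = 26.4 kHz.
26.4 kHz ≤ fs/2 = 29.1 kHz, appears at 26.4 kHz.
214.2 kHz mod fs = 39.6 kHz.
39.6 kHz > fs/2 = 29.1 kHz, folds to fs − 39.6 kHz = 18.6 kHz.
Distinct values: {18.6 kHz, 26.4 kHz}.

18.6 kHz, 26.4 kHz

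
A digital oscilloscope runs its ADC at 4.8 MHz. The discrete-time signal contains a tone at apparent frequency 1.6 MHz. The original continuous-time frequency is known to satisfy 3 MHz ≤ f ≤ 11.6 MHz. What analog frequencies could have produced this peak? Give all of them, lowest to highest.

Frequencies that alias to 1.6 MHz are k·fs ± 1.6 MHz for integer k ≥ 0.
k=0: 1.6 MHz.
k=1: 3.2 MHz, 6.4 MHz.
k=2: 8 MHz, 11.2 MHz.
k=3: 12.8 MHz, 16 MHz.
Within [3 MHz, 11.6 MHz]: 3.2 MHz, 6.4 MHz, 8 MHz, 11.2 MHz.

3.2 MHz, 6.4 MHz, 8 MHz, 11.2 MHz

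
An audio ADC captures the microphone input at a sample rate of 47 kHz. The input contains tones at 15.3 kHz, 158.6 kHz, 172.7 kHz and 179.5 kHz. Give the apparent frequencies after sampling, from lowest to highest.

8.5 kHz, 15.3 kHz, 17.6 kHz

fs/2 = 23.5 kHz.
15.3 kHz ≤ fs/2 = 23.5 kHz, passes unchanged.
158.6 kHz mod fs = 17.6 kHz.
17.6 kHz ≤ fs/2 = 23.5 kHz, appears at 17.6 kHz.
172.7 kHz mod fs = 31.7 kHz.
31.7 kHz > fs/2 = 23.5 kHz, folds to fs − 31.7 kHz = 15.3 kHz.
179.5 kHz mod fs = 38.5 kHz.
38.5 kHz > fs/2 = 23.5 kHz, folds to fs − 38.5 kHz = 8.5 kHz.
Distinct values: {8.5 kHz, 15.3 kHz, 17.6 kHz}.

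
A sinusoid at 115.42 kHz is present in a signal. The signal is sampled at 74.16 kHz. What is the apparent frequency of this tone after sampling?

115.42 kHz mod fs = 41.26 kHz.
41.26 kHz > fs/2 = 37.08 kHz, folds to fs − 41.26 kHz = 32.9 kHz.

32.9 kHz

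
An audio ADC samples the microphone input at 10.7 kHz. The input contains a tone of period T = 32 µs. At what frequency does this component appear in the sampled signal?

0.85 kHz

T = 32 µs → f = 1/T = 31.25 kHz.
31.25 kHz mod fs = 9.85 kHz.
9.85 kHz > fs/2 = 5.35 kHz, folds to fs − 9.85 kHz = 0.85 kHz.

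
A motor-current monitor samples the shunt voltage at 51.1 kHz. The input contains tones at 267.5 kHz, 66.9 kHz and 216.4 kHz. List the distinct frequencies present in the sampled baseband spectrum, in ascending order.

12 kHz, 15.8 kHz

fs/2 = 25.55 kHz.
267.5 kHz mod fs = 12 kHz.
12 kHz ≤ fs/2 = 25.55 kHz, appears at 12 kHz.
66.9 kHz mod fs = 15.8 kHz.
15.8 kHz ≤ fs/2 = 25.55 kHz, appears at 15.8 kHz.
216.4 kHz mod fs = 12 kHz.
12 kHz ≤ fs/2 = 25.55 kHz, appears at 12 kHz.
Distinct values: {12 kHz, 15.8 kHz}.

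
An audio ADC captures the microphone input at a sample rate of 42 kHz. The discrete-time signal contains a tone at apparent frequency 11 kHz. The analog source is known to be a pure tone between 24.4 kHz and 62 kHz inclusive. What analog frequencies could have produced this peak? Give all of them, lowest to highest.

Frequencies that alias to 11 kHz are k·fs ± 11 kHz for integer k ≥ 0.
k=0: 11 kHz.
k=1: 31 kHz, 53 kHz.
k=2: 73 kHz, 95 kHz.
Within [24.4 kHz, 62 kHz]: 31 kHz, 53 kHz.

31 kHz, 53 kHz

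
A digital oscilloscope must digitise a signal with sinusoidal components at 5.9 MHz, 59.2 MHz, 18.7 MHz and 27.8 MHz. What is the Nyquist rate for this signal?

118.4 MHz

Highest-frequency component: 59.2 MHz.
Nyquist rate = 2 × 59.2 MHz = 118.4 MHz.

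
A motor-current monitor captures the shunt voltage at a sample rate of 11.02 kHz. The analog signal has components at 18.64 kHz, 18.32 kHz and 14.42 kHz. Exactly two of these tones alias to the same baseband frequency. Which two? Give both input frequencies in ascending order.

14.42 kHz, 18.64 kHz

fs/2 = 5.51 kHz.
18.64 kHz mod fs = 7.62 kHz.
7.62 kHz > fs/2 = 5.51 kHz, folds to fs − 7.62 kHz = 3.4 kHz.
18.32 kHz mod fs = 7.3 kHz.
7.3 kHz > fs/2 = 5.51 kHz, folds to fs − 7.3 kHz = 3.72 kHz.
14.42 kHz mod fs = 3.4 kHz.
3.4 kHz ≤ fs/2 = 5.51 kHz, appears at 3.4 kHz.
14.42 kHz and 18.64 kHz both map to 3.4 kHz.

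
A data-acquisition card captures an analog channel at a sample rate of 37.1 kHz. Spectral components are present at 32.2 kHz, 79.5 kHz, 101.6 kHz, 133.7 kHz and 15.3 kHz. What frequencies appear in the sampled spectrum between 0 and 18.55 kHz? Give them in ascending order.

4.9 kHz, 5.3 kHz, 9.7 kHz, 14.7 kHz, 15.3 kHz

fs/2 = 18.55 kHz.
32.2 kHz > fs/2 = 18.55 kHz, folds to fs − 32.2 kHz = 4.9 kHz.
79.5 kHz mod fs = 5.3 kHz.
5.3 kHz ≤ fs/2 = 18.55 kHz, appears at 5.3 kHz.
101.6 kHz mod fs = 27.4 kHz.
27.4 kHz > fs/2 = 18.55 kHz, folds to fs − 27.4 kHz = 9.7 kHz.
133.7 kHz mod fs = 22.4 kHz.
22.4 kHz > fs/2 = 18.55 kHz, folds to fs − 22.4 kHz = 14.7 kHz.
15.3 kHz ≤ fs/2 = 18.55 kHz, passes unchanged.
Distinct values: {4.9 kHz, 5.3 kHz, 9.7 kHz, 14.7 kHz, 15.3 kHz}.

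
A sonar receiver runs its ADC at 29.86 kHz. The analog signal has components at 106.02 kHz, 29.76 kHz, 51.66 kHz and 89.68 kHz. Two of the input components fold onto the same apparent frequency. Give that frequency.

0.1 kHz

fs/2 = 14.93 kHz.
106.02 kHz mod fs = 16.44 kHz.
16.44 kHz > fs/2 = 14.93 kHz, folds to fs − 16.44 kHz = 13.42 kHz.
29.76 kHz > fs/2 = 14.93 kHz, folds to fs − 29.76 kHz = 0.1 kHz.
51.66 kHz mod fs = 21.8 kHz.
21.8 kHz > fs/2 = 14.93 kHz, folds to fs − 21.8 kHz = 8.06 kHz.
89.68 kHz mod fs = 0.1 kHz.
0.1 kHz ≤ fs/2 = 14.93 kHz, appears at 0.1 kHz.
29.76 kHz and 89.68 kHz both map to 0.1 kHz.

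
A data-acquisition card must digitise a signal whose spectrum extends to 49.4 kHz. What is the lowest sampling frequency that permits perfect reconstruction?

98.8 kHz

Nyquist rate = 2 × 49.4 kHz = 98.8 kHz.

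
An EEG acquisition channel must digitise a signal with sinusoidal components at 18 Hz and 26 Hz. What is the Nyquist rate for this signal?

52 Hz

Highest-frequency component: 26 Hz.
Nyquist rate = 2 × 26 Hz = 52 Hz.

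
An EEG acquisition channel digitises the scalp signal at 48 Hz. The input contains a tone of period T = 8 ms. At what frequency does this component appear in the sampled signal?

T = 8 ms → f = 1/T = 125 Hz.
125 Hz mod fs = 29 Hz.
29 Hz > fs/2 = 24 Hz, folds to fs − 29 Hz = 19 Hz.

19 Hz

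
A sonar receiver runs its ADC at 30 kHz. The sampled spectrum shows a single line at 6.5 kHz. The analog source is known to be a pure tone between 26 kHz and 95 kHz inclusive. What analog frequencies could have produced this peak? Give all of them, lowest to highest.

36.5 kHz, 53.5 kHz, 66.5 kHz, 83.5 kHz

Frequencies that alias to 6.5 kHz are k·fs ± 6.5 kHz for integer k ≥ 0.
k=0: 6.5 kHz.
k=1: 23.5 kHz, 36.5 kHz.
k=2: 53.5 kHz, 66.5 kHz.
k=3: 83.5 kHz, 96.5 kHz.
k=4: 113.5 kHz, 126.5 kHz.
Within [26 kHz, 95 kHz]: 36.5 kHz, 53.5 kHz, 66.5 kHz, 83.5 kHz.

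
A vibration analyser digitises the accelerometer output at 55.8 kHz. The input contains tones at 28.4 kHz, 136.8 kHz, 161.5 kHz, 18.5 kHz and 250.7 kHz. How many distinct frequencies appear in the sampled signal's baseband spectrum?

5

fs/2 = 27.9 kHz.
28.4 kHz > fs/2 = 27.9 kHz, folds to fs − 28.4 kHz = 27.4 kHz.
136.8 kHz mod fs = 25.2 kHz.
25.2 kHz ≤ fs/2 = 27.9 kHz, appears at 25.2 kHz.
161.5 kHz mod fs = 49.9 kHz.
49.9 kHz > fs/2 = 27.9 kHz, folds to fs − 49.9 kHz = 5.9 kHz.
18.5 kHz ≤ fs/2 = 27.9 kHz, passes unchanged.
250.7 kHz mod fs = 27.5 kHz.
27.5 kHz ≤ fs/2 = 27.9 kHz, appears at 27.5 kHz.
Distinct values: {5.9 kHz, 18.5 kHz, 25.2 kHz, 27.4 kHz, 27.5 kHz} → 5.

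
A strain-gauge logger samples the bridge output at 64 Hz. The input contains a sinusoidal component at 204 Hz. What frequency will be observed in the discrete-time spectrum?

204 Hz mod fs = 12 Hz.
12 Hz ≤ fs/2 = 32 Hz, appears at 12 Hz.

12 Hz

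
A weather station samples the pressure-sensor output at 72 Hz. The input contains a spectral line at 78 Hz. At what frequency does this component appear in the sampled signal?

6 Hz

78 Hz mod fs = 6 Hz.
6 Hz ≤ fs/2 = 36 Hz, appears at 6 Hz.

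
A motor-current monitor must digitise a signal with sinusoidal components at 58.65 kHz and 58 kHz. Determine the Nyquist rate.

117.3 kHz

Highest-frequency component: 58.65 kHz.
Nyquist rate = 2 × 58.65 kHz = 117.3 kHz.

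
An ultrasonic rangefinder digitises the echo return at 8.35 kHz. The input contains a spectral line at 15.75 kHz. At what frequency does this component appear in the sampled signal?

15.75 kHz mod fs = 7.4 kHz.
7.4 kHz > fs/2 = 4.175 kHz, folds to fs − 7.4 kHz = 0.95 kHz.

0.95 kHz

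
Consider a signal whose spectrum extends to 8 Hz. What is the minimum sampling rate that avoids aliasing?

16 Hz

Nyquist rate = 2 × 8 Hz = 16 Hz.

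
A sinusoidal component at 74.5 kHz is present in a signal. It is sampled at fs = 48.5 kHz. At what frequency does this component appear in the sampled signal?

74.5 kHz mod fs = 26 kHz.
26 kHz > fs/2 = 24.25 kHz, folds to fs − 26 kHz = 22.5 kHz.

22.5 kHz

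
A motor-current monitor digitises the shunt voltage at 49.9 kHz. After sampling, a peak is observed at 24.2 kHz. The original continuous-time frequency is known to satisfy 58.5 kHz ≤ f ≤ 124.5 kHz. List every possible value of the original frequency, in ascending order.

74.1 kHz, 75.6 kHz, 124 kHz

Frequencies that alias to 24.2 kHz are k·fs ± 24.2 kHz for integer k ≥ 0.
k=0: 24.2 kHz.
k=1: 25.7 kHz, 74.1 kHz.
k=2: 75.6 kHz, 124 kHz.
k=3: 125.5 kHz, 173.9 kHz.
Within [58.5 kHz, 124.5 kHz]: 74.1 kHz, 75.6 kHz, 124 kHz.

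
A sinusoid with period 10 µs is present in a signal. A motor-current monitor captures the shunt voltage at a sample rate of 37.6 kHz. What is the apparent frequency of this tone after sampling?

12.8 kHz

T = 10 µs → f = 1/T = 100 kHz.
100 kHz mod fs = 24.8 kHz.
24.8 kHz > fs/2 = 18.8 kHz, folds to fs − 24.8 kHz = 12.8 kHz.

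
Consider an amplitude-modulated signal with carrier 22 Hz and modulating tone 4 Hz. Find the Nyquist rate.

AM sidebands sit at fc ± fm = 18 Hz and 26 Hz.
Highest-frequency component: 26 Hz.
Nyquist rate = 2 × 26 Hz = 52 Hz.

52 Hz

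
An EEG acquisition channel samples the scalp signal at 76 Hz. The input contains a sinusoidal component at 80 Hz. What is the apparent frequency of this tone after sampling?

4 Hz

80 Hz mod fs = 4 Hz.
4 Hz ≤ fs/2 = 38 Hz, appears at 4 Hz.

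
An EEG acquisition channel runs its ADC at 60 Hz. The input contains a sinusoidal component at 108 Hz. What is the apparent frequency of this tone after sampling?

12 Hz

108 Hz mod fs = 48 Hz.
48 Hz > fs/2 = 30 Hz, folds to fs − 48 Hz = 12 Hz.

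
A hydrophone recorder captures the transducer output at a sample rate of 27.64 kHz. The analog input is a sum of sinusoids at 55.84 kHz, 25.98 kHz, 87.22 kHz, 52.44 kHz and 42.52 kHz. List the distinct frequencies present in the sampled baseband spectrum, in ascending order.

fs/2 = 13.82 kHz.
55.84 kHz mod fs = 0.56 kHz.
0.56 kHz ≤ fs/2 = 13.82 kHz, appears at 0.56 kHz.
25.98 kHz > fs/2 = 13.82 kHz, folds to fs − 25.98 kHz = 1.66 kHz.
87.22 kHz mod fs = 4.3 kHz.
4.3 kHz ≤ fs/2 = 13.82 kHz, appears at 4.3 kHz.
52.44 kHz mod fs = 24.8 kHz.
24.8 kHz > fs/2 = 13.82 kHz, folds to fs − 24.8 kHz = 2.84 kHz.
42.52 kHz mod fs = 14.88 kHz.
14.88 kHz > fs/2 = 13.82 kHz, folds to fs − 14.88 kHz = 12.76 kHz.
Distinct values: {0.56 kHz, 1.66 kHz, 2.84 kHz, 4.3 kHz, 12.76 kHz}.

0.56 kHz, 1.66 kHz, 2.84 kHz, 4.3 kHz, 12.76 kHz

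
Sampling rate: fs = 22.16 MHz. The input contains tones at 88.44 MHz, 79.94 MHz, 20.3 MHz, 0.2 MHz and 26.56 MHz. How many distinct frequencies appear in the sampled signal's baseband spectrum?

4

fs/2 = 11.08 MHz.
88.44 MHz mod fs = 21.96 MHz.
21.96 MHz > fs/2 = 11.08 MHz, folds to fs − 21.96 MHz = 0.2 MHz.
79.94 MHz mod fs = 13.46 MHz.
13.46 MHz > fs/2 = 11.08 MHz, folds to fs − 13.46 MHz = 8.7 MHz.
20.3 MHz > fs/2 = 11.08 MHz, folds to fs − 20.3 MHz = 1.86 MHz.
0.2 MHz ≤ fs/2 = 11.08 MHz, passes unchanged.
26.56 MHz mod fs = 4.4 MHz.
4.4 MHz ≤ fs/2 = 11.08 MHz, appears at 4.4 MHz.
Distinct values: {0.2 MHz, 1.86 MHz, 4.4 MHz, 8.7 MHz} → 4.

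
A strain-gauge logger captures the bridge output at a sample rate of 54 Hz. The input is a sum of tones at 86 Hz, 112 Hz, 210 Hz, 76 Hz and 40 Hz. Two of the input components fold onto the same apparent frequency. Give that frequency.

22 Hz

fs/2 = 27 Hz.
86 Hz mod fs = 32 Hz.
32 Hz > fs/2 = 27 Hz, folds to fs − 32 Hz = 22 Hz.
112 Hz mod fs = 4 Hz.
4 Hz ≤ fs/2 = 27 Hz, appears at 4 Hz.
210 Hz mod fs = 48 Hz.
48 Hz > fs/2 = 27 Hz, folds to fs − 48 Hz = 6 Hz.
76 Hz mod fs = 22 Hz.
22 Hz ≤ fs/2 = 27 Hz, appears at 22 Hz.
40 Hz > fs/2 = 27 Hz, folds to fs − 40 Hz = 14 Hz.
76 Hz and 86 Hz both map to 22 Hz.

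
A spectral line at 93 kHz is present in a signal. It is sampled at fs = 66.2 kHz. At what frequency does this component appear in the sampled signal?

26.8 kHz

93 kHz mod fs = 26.8 kHz.
26.8 kHz ≤ fs/2 = 33.1 kHz, appears at 26.8 kHz.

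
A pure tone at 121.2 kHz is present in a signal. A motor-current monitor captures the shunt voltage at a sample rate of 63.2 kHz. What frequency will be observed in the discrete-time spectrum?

121.2 kHz mod fs = 58 kHz.
58 kHz > fs/2 = 31.6 kHz, folds to fs − 58 kHz = 5.2 kHz.

5.2 kHz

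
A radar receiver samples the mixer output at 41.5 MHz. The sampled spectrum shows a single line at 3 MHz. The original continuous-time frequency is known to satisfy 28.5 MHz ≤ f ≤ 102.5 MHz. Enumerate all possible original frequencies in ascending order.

Frequencies that alias to 3 MHz are k·fs ± 3 MHz for integer k ≥ 0.
k=0: 3 MHz.
k=1: 38.5 MHz, 44.5 MHz.
k=2: 80 MHz, 86 MHz.
k=3: 121.5 MHz, 127.5 MHz.
Within [28.5 MHz, 102.5 MHz]: 38.5 MHz, 44.5 MHz, 80 MHz, 86 MHz.

38.5 MHz, 44.5 MHz, 80 MHz, 86 MHz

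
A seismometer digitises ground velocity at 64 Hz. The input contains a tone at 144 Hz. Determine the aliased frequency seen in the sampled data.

144 Hz mod fs = 16 Hz.
16 Hz ≤ fs/2 = 32 Hz, appears at 16 Hz.

16 Hz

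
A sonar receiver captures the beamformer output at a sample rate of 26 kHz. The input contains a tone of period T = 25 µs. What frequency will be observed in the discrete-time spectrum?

T = 25 µs → f = 1/T = 40 kHz.
40 kHz mod fs = 14 kHz.
14 kHz > fs/2 = 13 kHz, folds to fs − 14 kHz = 12 kHz.

12 kHz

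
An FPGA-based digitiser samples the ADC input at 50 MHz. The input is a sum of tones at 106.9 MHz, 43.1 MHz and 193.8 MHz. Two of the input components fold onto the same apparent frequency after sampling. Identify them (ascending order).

43.1 MHz, 106.9 MHz

fs/2 = 25 MHz.
106.9 MHz mod fs = 6.9 MHz.
6.9 MHz ≤ fs/2 = 25 MHz, appears at 6.9 MHz.
43.1 MHz > fs/2 = 25 MHz, folds to fs − 43.1 MHz = 6.9 MHz.
193.8 MHz mod fs = 43.8 MHz.
43.8 MHz > fs/2 = 25 MHz, folds to fs − 43.8 MHz = 6.2 MHz.
43.1 MHz and 106.9 MHz both map to 6.9 MHz.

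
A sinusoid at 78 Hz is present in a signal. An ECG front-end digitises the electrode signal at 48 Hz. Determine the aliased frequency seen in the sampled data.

18 Hz

78 Hz mod fs = 30 Hz.
30 Hz > fs/2 = 24 Hz, folds to fs − 30 Hz = 18 Hz.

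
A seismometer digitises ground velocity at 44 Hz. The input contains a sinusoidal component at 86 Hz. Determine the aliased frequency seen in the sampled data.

86 Hz mod fs = 42 Hz.
42 Hz > fs/2 = 22 Hz, folds to fs − 42 Hz = 2 Hz.

2 Hz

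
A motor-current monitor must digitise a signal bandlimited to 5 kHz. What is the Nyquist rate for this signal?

10 kHz

Nyquist rate = 2 × 5 kHz = 10 kHz.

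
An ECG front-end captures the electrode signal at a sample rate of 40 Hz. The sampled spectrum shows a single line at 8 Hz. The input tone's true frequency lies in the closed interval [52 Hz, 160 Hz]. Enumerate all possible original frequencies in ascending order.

72 Hz, 88 Hz, 112 Hz, 128 Hz, 152 Hz

Frequencies that alias to 8 Hz are k·fs ± 8 Hz for integer k ≥ 0.
k=0: 8 Hz.
k=1: 32 Hz, 48 Hz.
k=2: 72 Hz, 88 Hz.
k=3: 112 Hz, 128 Hz.
k=4: 152 Hz, 168 Hz.
k=5: 192 Hz, 208 Hz.
Within [52 Hz, 160 Hz]: 72 Hz, 88 Hz, 112 Hz, 128 Hz, 152 Hz.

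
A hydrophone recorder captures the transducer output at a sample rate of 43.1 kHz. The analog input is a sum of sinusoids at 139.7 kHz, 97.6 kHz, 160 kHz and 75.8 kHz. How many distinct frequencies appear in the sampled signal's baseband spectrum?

fs/2 = 21.55 kHz.
139.7 kHz mod fs = 10.4 kHz.
10.4 kHz ≤ fs/2 = 21.55 kHz, appears at 10.4 kHz.
97.6 kHz mod fs = 11.4 kHz.
11.4 kHz ≤ fs/2 = 21.55 kHz, appears at 11.4 kHz.
160 kHz mod fs = 30.7 kHz.
30.7 kHz > fs/2 = 21.55 kHz, folds to fs − 30.7 kHz = 12.4 kHz.
75.8 kHz mod fs = 32.7 kHz.
32.7 kHz > fs/2 = 21.55 kHz, folds to fs − 32.7 kHz = 10.4 kHz.
Distinct values: {10.4 kHz, 11.4 kHz, 12.4 kHz} → 3.

3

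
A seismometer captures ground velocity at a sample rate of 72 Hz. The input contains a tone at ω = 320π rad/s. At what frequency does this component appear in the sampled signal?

16 Hz

ω = 320π rad/s → f = ω/(2π) = 160 Hz.
160 Hz mod fs = 16 Hz.
16 Hz ≤ fs/2 = 36 Hz, appears at 16 Hz.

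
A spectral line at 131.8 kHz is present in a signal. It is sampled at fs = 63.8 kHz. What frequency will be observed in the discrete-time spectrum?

131.8 kHz mod fs = 4.2 kHz.
4.2 kHz ≤ fs/2 = 31.9 kHz, appears at 4.2 kHz.

4.2 kHz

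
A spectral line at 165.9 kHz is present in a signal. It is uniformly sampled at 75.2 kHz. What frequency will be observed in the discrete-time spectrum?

15.5 kHz

165.9 kHz mod fs = 15.5 kHz.
15.5 kHz ≤ fs/2 = 37.6 kHz, appears at 15.5 kHz.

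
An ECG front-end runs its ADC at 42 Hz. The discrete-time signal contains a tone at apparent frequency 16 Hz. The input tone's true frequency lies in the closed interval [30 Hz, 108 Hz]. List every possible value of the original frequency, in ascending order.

58 Hz, 68 Hz, 100 Hz

Frequencies that alias to 16 Hz are k·fs ± 16 Hz for integer k ≥ 0.
k=0: 16 Hz.
k=1: 26 Hz, 58 Hz.
k=2: 68 Hz, 100 Hz.
k=3: 110 Hz, 142 Hz.
Within [30 Hz, 108 Hz]: 58 Hz, 68 Hz, 100 Hz.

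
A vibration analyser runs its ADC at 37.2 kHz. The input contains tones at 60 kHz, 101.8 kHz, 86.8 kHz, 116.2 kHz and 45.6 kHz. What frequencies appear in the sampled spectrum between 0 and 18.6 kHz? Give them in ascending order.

fs/2 = 18.6 kHz.
60 kHz mod fs = 22.8 kHz.
22.8 kHz > fs/2 = 18.6 kHz, folds to fs − 22.8 kHz = 14.4 kHz.
101.8 kHz mod fs = 27.4 kHz.
27.4 kHz > fs/2 = 18.6 kHz, folds to fs − 27.4 kHz = 9.8 kHz.
86.8 kHz mod fs = 12.4 kHz.
12.4 kHz ≤ fs/2 = 18.6 kHz, appears at 12.4 kHz.
116.2 kHz mod fs = 4.6 kHz.
4.6 kHz ≤ fs/2 = 18.6 kHz, appears at 4.6 kHz.
45.6 kHz mod fs = 8.4 kHz.
8.4 kHz ≤ fs/2 = 18.6 kHz, appears at 8.4 kHz.
Distinct values: {4.6 kHz, 8.4 kHz, 9.8 kHz, 12.4 kHz, 14.4 kHz}.

4.6 kHz, 8.4 kHz, 9.8 kHz, 12.4 kHz, 14.4 kHz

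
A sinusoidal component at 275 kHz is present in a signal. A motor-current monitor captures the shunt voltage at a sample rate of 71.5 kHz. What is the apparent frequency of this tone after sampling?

275 kHz mod fs = 60.5 kHz.
60.5 kHz > fs/2 = 35.75 kHz, folds to fs − 60.5 kHz = 11 kHz.

11 kHz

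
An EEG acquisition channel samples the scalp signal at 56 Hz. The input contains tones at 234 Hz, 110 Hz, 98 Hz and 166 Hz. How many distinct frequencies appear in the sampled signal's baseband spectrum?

fs/2 = 28 Hz.
234 Hz mod fs = 10 Hz.
10 Hz ≤ fs/2 = 28 Hz, appears at 10 Hz.
110 Hz mod fs = 54 Hz.
54 Hz > fs/2 = 28 Hz, folds to fs − 54 Hz = 2 Hz.
98 Hz mod fs = 42 Hz.
42 Hz > fs/2 = 28 Hz, folds to fs − 42 Hz = 14 Hz.
166 Hz mod fs = 54 Hz.
54 Hz > fs/2 = 28 Hz, folds to fs − 54 Hz = 2 Hz.
Distinct values: {2 Hz, 10 Hz, 14 Hz} → 3.

3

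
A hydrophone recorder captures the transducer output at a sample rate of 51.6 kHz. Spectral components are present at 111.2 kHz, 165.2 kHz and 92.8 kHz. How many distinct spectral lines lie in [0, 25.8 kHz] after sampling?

fs/2 = 25.8 kHz.
111.2 kHz mod fs = 8 kHz.
8 kHz ≤ fs/2 = 25.8 kHz, appears at 8 kHz.
165.2 kHz mod fs = 10.4 kHz.
10.4 kHz ≤ fs/2 = 25.8 kHz, appears at 10.4 kHz.
92.8 kHz mod fs = 41.2 kHz.
41.2 kHz > fs/2 = 25.8 kHz, folds to fs − 41.2 kHz = 10.4 kHz.
Distinct values: {8 kHz, 10.4 kHz} → 2.

2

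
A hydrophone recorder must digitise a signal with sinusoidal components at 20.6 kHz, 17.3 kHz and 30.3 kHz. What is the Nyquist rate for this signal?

Highest-frequency component: 30.3 kHz.
Nyquist rate = 2 × 30.3 kHz = 60.6 kHz.

60.6 kHz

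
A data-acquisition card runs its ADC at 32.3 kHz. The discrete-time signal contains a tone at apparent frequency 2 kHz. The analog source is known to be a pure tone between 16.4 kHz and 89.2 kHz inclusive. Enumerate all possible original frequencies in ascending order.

Frequencies that alias to 2 kHz are k·fs ± 2 kHz for integer k ≥ 0.
k=0: 2 kHz.
k=1: 30.3 kHz, 34.3 kHz.
k=2: 62.6 kHz, 66.6 kHz.
k=3: 94.9 kHz, 98.9 kHz.
Within [16.4 kHz, 89.2 kHz]: 30.3 kHz, 34.3 kHz, 62.6 kHz, 66.6 kHz.

30.3 kHz, 34.3 kHz, 62.6 kHz, 66.6 kHz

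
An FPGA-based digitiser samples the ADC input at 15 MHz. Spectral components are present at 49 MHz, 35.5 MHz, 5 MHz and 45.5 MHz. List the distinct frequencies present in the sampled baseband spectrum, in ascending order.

0.5 MHz, 4 MHz, 5 MHz, 5.5 MHz

fs/2 = 7.5 MHz.
49 MHz mod fs = 4 MHz.
4 MHz ≤ fs/2 = 7.5 MHz, appears at 4 MHz.
35.5 MHz mod fs = 5.5 MHz.
5.5 MHz ≤ fs/2 = 7.5 MHz, appears at 5.5 MHz.
5 MHz ≤ fs/2 = 7.5 MHz, passes unchanged.
45.5 MHz mod fs = 0.5 MHz.
0.5 MHz ≤ fs/2 = 7.5 MHz, appears at 0.5 MHz.
Distinct values: {0.5 MHz, 4 MHz, 5 MHz, 5.5 MHz}.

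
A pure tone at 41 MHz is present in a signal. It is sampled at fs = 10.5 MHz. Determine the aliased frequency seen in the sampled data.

41 MHz mod fs = 9.5 MHz.
9.5 MHz > fs/2 = 5.25 MHz, folds to fs − 9.5 MHz = 1 MHz.

1 MHz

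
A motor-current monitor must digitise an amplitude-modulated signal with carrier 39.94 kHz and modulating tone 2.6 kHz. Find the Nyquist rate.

AM sidebands sit at fc ± fm = 37.34 kHz and 42.54 kHz.
Highest-frequency component: 42.54 kHz.
Nyquist rate = 2 × 42.54 kHz = 85.08 kHz.

85.08 kHz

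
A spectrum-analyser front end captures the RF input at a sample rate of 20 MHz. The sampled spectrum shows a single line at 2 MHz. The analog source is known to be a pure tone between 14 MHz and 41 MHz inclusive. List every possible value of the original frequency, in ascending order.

Frequencies that alias to 2 MHz are k·fs ± 2 MHz for integer k ≥ 0.
k=0: 2 MHz.
k=1: 18 MHz, 22 MHz.
k=2: 38 MHz, 42 MHz.
k=3: 58 MHz, 62 MHz.
Within [14 MHz, 41 MHz]: 18 MHz, 22 MHz, 38 MHz.

18 MHz, 22 MHz, 38 MHz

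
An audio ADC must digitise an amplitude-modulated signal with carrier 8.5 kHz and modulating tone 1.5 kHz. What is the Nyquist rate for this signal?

AM sidebands sit at fc ± fm = 7 kHz and 10 kHz.
Highest-frequency component: 10 kHz.
Nyquist rate = 2 × 10 kHz = 20 kHz.

20 kHz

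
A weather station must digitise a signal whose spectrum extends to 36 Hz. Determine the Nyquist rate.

72 Hz

Nyquist rate = 2 × 36 Hz = 72 Hz.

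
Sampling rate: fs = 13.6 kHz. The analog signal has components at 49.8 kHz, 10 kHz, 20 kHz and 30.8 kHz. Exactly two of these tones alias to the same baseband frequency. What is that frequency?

fs/2 = 6.8 kHz.
49.8 kHz mod fs = 9 kHz.
9 kHz > fs/2 = 6.8 kHz, folds to fs − 9 kHz = 4.6 kHz.
10 kHz > fs/2 = 6.8 kHz, folds to fs − 10 kHz = 3.6 kHz.
20 kHz mod fs = 6.4 kHz.
6.4 kHz ≤ fs/2 = 6.8 kHz, appears at 6.4 kHz.
30.8 kHz mod fs = 3.6 kHz.
3.6 kHz ≤ fs/2 = 6.8 kHz, appears at 3.6 kHz.
10 kHz and 30.8 kHz both map to 3.6 kHz.

3.6 kHz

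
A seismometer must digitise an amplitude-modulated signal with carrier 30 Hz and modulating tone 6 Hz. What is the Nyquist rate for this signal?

72 Hz

AM sidebands sit at fc ± fm = 24 Hz and 36 Hz.
Highest-frequency component: 36 Hz.
Nyquist rate = 2 × 36 Hz = 72 Hz.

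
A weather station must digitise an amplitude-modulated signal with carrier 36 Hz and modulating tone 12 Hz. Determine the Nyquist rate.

AM sidebands sit at fc ± fm = 24 Hz and 48 Hz.
Highest-frequency component: 48 Hz.
Nyquist rate = 2 × 48 Hz = 96 Hz.

96 Hz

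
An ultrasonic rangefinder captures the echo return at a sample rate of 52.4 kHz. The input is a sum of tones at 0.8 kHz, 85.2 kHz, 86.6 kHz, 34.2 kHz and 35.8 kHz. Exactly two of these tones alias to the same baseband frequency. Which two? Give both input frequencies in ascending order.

fs/2 = 26.2 kHz.
0.8 kHz ≤ fs/2 = 26.2 kHz, passes unchanged.
85.2 kHz mod fs = 32.8 kHz.
32.8 kHz > fs/2 = 26.2 kHz, folds to fs − 32.8 kHz = 19.6 kHz.
86.6 kHz mod fs = 34.2 kHz.
34.2 kHz > fs/2 = 26.2 kHz, folds to fs − 34.2 kHz = 18.2 kHz.
34.2 kHz > fs/2 = 26.2 kHz, folds to fs − 34.2 kHz = 18.2 kHz.
35.8 kHz > fs/2 = 26.2 kHz, folds to fs − 35.8 kHz = 16.6 kHz.
34.2 kHz and 86.6 kHz both map to 18.2 kHz.

34.2 kHz, 86.6 kHz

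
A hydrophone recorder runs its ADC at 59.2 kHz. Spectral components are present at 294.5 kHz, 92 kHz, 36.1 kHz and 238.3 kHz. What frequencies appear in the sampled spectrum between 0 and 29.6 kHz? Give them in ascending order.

fs/2 = 29.6 kHz.
294.5 kHz mod fs = 57.7 kHz.
57.7 kHz > fs/2 = 29.6 kHz, folds to fs − 57.7 kHz = 1.5 kHz.
92 kHz mod fs = 32.8 kHz.
32.8 kHz > fs/2 = 29.6 kHz, folds to fs − 32.8 kHz = 26.4 kHz.
36.1 kHz > fs/2 = 29.6 kHz, folds to fs − 36.1 kHz = 23.1 kHz.
238.3 kHz mod fs = 1.5 kHz.
1.5 kHz ≤ fs/2 = 29.6 kHz, appears at 1.5 kHz.
Distinct values: {1.5 kHz, 23.1 kHz, 26.4 kHz}.

1.5 kHz, 23.1 kHz, 26.4 kHz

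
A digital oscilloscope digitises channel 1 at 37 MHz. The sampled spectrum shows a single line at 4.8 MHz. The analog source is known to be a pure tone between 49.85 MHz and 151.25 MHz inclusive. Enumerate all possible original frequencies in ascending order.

Frequencies that alias to 4.8 MHz are k·fs ± 4.8 MHz for integer k ≥ 0.
k=0: 4.8 MHz.
k=1: 32.2 MHz, 41.8 MHz.
k=2: 69.2 MHz, 78.8 MHz.
k=3: 106.2 MHz, 115.8 MHz.
k=4: 143.2 MHz, 152.8 MHz.
k=5: 180.2 MHz, 189.8 MHz.
Within [49.85 MHz, 151.25 MHz]: 69.2 MHz, 78.8 MHz, 106.2 MHz, 115.8 MHz, 143.2 MHz.

69.2 MHz, 78.8 MHz, 106.2 MHz, 115.8 MHz, 143.2 MHz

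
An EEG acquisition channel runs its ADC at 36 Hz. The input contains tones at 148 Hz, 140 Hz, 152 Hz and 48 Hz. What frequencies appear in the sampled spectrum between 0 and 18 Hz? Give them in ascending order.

4 Hz, 8 Hz, 12 Hz

fs/2 = 18 Hz.
148 Hz mod fs = 4 Hz.
4 Hz ≤ fs/2 = 18 Hz, appears at 4 Hz.
140 Hz mod fs = 32 Hz.
32 Hz > fs/2 = 18 Hz, folds to fs − 32 Hz = 4 Hz.
152 Hz mod fs = 8 Hz.
8 Hz ≤ fs/2 = 18 Hz, appears at 8 Hz.
48 Hz mod fs = 12 Hz.
12 Hz ≤ fs/2 = 18 Hz, appears at 12 Hz.
Distinct values: {4 Hz, 8 Hz, 12 Hz}.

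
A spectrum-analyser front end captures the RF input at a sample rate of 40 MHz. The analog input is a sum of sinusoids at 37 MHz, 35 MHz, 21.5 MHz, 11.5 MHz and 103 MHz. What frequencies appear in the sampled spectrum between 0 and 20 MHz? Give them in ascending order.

fs/2 = 20 MHz.
37 MHz > fs/2 = 20 MHz, folds to fs − 37 MHz = 3 MHz.
35 MHz > fs/2 = 20 MHz, folds to fs − 35 MHz = 5 MHz.
21.5 MHz > fs/2 = 20 MHz, folds to fs − 21.5 MHz = 18.5 MHz.
11.5 MHz ≤ fs/2 = 20 MHz, passes unchanged.
103 MHz mod fs = 23 MHz.
23 MHz > fs/2 = 20 MHz, folds to fs − 23 MHz = 17 MHz.
Distinct values: {3 MHz, 5 MHz, 11.5 MHz, 17 MHz, 18.5 MHz}.

3 MHz, 5 MHz, 11.5 MHz, 17 MHz, 18.5 MHz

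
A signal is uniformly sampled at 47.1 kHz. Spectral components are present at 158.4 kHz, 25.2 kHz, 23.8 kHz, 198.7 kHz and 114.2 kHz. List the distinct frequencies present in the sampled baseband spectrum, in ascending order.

fs/2 = 23.55 kHz.
158.4 kHz mod fs = 17.1 kHz.
17.1 kHz ≤ fs/2 = 23.55 kHz, appears at 17.1 kHz.
25.2 kHz > fs/2 = 23.55 kHz, folds to fs − 25.2 kHz = 21.9 kHz.
23.8 kHz > fs/2 = 23.55 kHz, folds to fs − 23.8 kHz = 23.3 kHz.
198.7 kHz mod fs = 10.3 kHz.
10.3 kHz ≤ fs/2 = 23.55 kHz, appears at 10.3 kHz.
114.2 kHz mod fs = 20 kHz.
20 kHz ≤ fs/2 = 23.55 kHz, appears at 20 kHz.
Distinct values: {10.3 kHz, 17.1 kHz, 20 kHz, 21.9 kHz, 23.3 kHz}.

10.3 kHz, 17.1 kHz, 20 kHz, 21.9 kHz, 23.3 kHz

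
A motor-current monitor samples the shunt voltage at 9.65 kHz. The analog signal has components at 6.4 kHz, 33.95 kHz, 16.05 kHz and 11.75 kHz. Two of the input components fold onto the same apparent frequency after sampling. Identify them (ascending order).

6.4 kHz, 16.05 kHz

fs/2 = 4.825 kHz.
6.4 kHz > fs/2 = 4.825 kHz, folds to fs − 6.4 kHz = 3.25 kHz.
33.95 kHz mod fs = 5 kHz.
5 kHz > fs/2 = 4.825 kHz, folds to fs − 5 kHz = 4.65 kHz.
16.05 kHz mod fs = 6.4 kHz.
6.4 kHz > fs/2 = 4.825 kHz, folds to fs − 6.4 kHz = 3.25 kHz.
11.75 kHz mod fs = 2.1 kHz.
2.1 kHz ≤ fs/2 = 4.825 kHz, appears at 2.1 kHz.
6.4 kHz and 16.05 kHz both map to 3.25 kHz.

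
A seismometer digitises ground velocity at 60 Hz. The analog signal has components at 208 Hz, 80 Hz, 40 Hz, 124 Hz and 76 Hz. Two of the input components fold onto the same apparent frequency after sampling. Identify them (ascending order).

fs/2 = 30 Hz.
208 Hz mod fs = 28 Hz.
28 Hz ≤ fs/2 = 30 Hz, appears at 28 Hz.
80 Hz mod fs = 20 Hz.
20 Hz ≤ fs/2 = 30 Hz, appears at 20 Hz.
40 Hz > fs/2 = 30 Hz, folds to fs − 40 Hz = 20 Hz.
124 Hz mod fs = 4 Hz.
4 Hz ≤ fs/2 = 30 Hz, appears at 4 Hz.
76 Hz mod fs = 16 Hz.
16 Hz ≤ fs/2 = 30 Hz, appears at 16 Hz.
40 Hz and 80 Hz both map to 20 Hz.

40 Hz, 80 Hz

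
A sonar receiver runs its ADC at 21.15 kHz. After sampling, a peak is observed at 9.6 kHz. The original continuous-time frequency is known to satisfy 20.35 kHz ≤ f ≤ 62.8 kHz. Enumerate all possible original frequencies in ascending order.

30.75 kHz, 32.7 kHz, 51.9 kHz, 53.85 kHz

Frequencies that alias to 9.6 kHz are k·fs ± 9.6 kHz for integer k ≥ 0.
k=0: 9.6 kHz.
k=1: 11.55 kHz, 30.75 kHz.
k=2: 32.7 kHz, 51.9 kHz.
k=3: 53.85 kHz, 73.05 kHz.
k=4: 75 kHz, 94.2 kHz.
Within [20.35 kHz, 62.8 kHz]: 30.75 kHz, 32.7 kHz, 51.9 kHz, 53.85 kHz.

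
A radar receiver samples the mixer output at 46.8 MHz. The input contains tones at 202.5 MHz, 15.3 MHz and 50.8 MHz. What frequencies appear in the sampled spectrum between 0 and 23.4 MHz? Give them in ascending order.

4 MHz, 15.3 MHz

fs/2 = 23.4 MHz.
202.5 MHz mod fs = 15.3 MHz.
15.3 MHz ≤ fs/2 = 23.4 MHz, appears at 15.3 MHz.
15.3 MHz ≤ fs/2 = 23.4 MHz, passes unchanged.
50.8 MHz mod fs = 4 MHz.
4 MHz ≤ fs/2 = 23.4 MHz, appears at 4 MHz.
Distinct values: {4 MHz, 15.3 MHz}.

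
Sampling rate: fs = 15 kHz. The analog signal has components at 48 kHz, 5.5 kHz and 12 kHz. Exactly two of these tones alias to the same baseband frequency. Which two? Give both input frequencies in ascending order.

fs/2 = 7.5 kHz.
48 kHz mod fs = 3 kHz.
3 kHz ≤ fs/2 = 7.5 kHz, appears at 3 kHz.
5.5 kHz ≤ fs/2 = 7.5 kHz, passes unchanged.
12 kHz > fs/2 = 7.5 kHz, folds to fs − 12 kHz = 3 kHz.
12 kHz and 48 kHz both map to 3 kHz.

12 kHz, 48 kHz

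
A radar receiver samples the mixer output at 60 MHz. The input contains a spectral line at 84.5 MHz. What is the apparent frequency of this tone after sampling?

84.5 MHz mod fs = 24.5 MHz.
24.5 MHz ≤ fs/2 = 30 MHz, appears at 24.5 MHz.

24.5 MHz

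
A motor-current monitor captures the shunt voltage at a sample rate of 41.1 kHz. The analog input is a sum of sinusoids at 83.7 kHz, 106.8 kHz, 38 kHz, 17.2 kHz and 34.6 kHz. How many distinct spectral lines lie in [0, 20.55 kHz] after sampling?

fs/2 = 20.55 kHz.
83.7 kHz mod fs = 1.5 kHz.
1.5 kHz ≤ fs/2 = 20.55 kHz, appears at 1.5 kHz.
106.8 kHz mod fs = 24.6 kHz.
24.6 kHz > fs/2 = 20.55 kHz, folds to fs − 24.6 kHz = 16.5 kHz.
38 kHz > fs/2 = 20.55 kHz, folds to fs − 38 kHz = 3.1 kHz.
17.2 kHz ≤ fs/2 = 20.55 kHz, passes unchanged.
34.6 kHz > fs/2 = 20.55 kHz, folds to fs − 34.6 kHz = 6.5 kHz.
Distinct values: {1.5 kHz, 3.1 kHz, 6.5 kHz, 16.5 kHz, 17.2 kHz} → 5.

5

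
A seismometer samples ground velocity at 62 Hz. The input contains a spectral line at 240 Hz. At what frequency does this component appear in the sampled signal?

8 Hz

240 Hz mod fs = 54 Hz.
54 Hz > fs/2 = 31 Hz, folds to fs − 54 Hz = 8 Hz.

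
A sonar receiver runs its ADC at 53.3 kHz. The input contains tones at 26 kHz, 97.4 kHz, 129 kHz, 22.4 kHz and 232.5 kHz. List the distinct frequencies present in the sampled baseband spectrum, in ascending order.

9.2 kHz, 19.3 kHz, 22.4 kHz, 26 kHz

fs/2 = 26.65 kHz.
26 kHz ≤ fs/2 = 26.65 kHz, passes unchanged.
97.4 kHz mod fs = 44.1 kHz.
44.1 kHz > fs/2 = 26.65 kHz, folds to fs − 44.1 kHz = 9.2 kHz.
129 kHz mod fs = 22.4 kHz.
22.4 kHz ≤ fs/2 = 26.65 kHz, appears at 22.4 kHz.
22.4 kHz ≤ fs/2 = 26.65 kHz, passes unchanged.
232.5 kHz mod fs = 19.3 kHz.
19.3 kHz ≤ fs/2 = 26.65 kHz, appears at 19.3 kHz.
Distinct values: {9.2 kHz, 19.3 kHz, 22.4 kHz, 26 kHz}.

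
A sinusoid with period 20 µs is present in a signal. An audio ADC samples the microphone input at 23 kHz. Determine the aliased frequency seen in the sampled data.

4 kHz

T = 20 µs → f = 1/T = 50 kHz.
50 kHz mod fs = 4 kHz.
4 kHz ≤ fs/2 = 11.5 kHz, appears at 4 kHz.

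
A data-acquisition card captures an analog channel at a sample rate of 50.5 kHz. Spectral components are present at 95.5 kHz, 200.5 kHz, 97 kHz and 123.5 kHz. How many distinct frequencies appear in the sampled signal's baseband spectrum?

4

fs/2 = 25.25 kHz.
95.5 kHz mod fs = 45 kHz.
45 kHz > fs/2 = 25.25 kHz, folds to fs − 45 kHz = 5.5 kHz.
200.5 kHz mod fs = 49 kHz.
49 kHz > fs/2 = 25.25 kHz, folds to fs − 49 kHz = 1.5 kHz.
97 kHz mod fs = 46.5 kHz.
46.5 kHz > fs/2 = 25.25 kHz, folds to fs − 46.5 kHz = 4 kHz.
123.5 kHz mod fs = 22.5 kHz.
22.5 kHz ≤ fs/2 = 25.25 kHz, appears at 22.5 kHz.
Distinct values: {1.5 kHz, 4 kHz, 5.5 kHz, 22.5 kHz} → 4.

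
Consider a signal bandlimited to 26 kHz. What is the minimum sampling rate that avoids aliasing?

Nyquist rate = 2 × 26 kHz = 52 kHz.

52 kHz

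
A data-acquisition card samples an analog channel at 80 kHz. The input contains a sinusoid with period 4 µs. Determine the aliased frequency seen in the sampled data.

10 kHz

T = 4 µs → f = 1/T = 250 kHz.
250 kHz mod fs = 10 kHz.
10 kHz ≤ fs/2 = 40 kHz, appears at 10 kHz.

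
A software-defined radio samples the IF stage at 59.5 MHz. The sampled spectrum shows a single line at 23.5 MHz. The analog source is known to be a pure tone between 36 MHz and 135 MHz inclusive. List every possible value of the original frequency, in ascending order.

Frequencies that alias to 23.5 MHz are k·fs ± 23.5 MHz for integer k ≥ 0.
k=0: 23.5 MHz.
k=1: 36 MHz, 83 MHz.
k=2: 95.5 MHz, 142.5 MHz.
k=3: 155 MHz, 202 MHz.
Within [36 MHz, 135 MHz]: 36 MHz, 83 MHz, 95.5 MHz.

36 MHz, 83 MHz, 95.5 MHz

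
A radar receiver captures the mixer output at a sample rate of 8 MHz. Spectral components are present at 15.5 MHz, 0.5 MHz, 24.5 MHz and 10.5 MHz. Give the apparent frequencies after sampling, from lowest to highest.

fs/2 = 4 MHz.
15.5 MHz mod fs = 7.5 MHz.
7.5 MHz > fs/2 = 4 MHz, folds to fs − 7.5 MHz = 0.5 MHz.
0.5 MHz ≤ fs/2 = 4 MHz, passes unchanged.
24.5 MHz mod fs = 0.5 MHz.
0.5 MHz ≤ fs/2 = 4 MHz, appears at 0.5 MHz.
10.5 MHz mod fs = 2.5 MHz.
2.5 MHz ≤ fs/2 = 4 MHz, appears at 2.5 MHz.
Distinct values: {0.5 MHz, 2.5 MHz}.

0.5 MHz, 2.5 MHz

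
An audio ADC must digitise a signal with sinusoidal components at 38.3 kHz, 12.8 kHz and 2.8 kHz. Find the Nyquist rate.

76.6 kHz

Highest-frequency component: 38.3 kHz.
Nyquist rate = 2 × 38.3 kHz = 76.6 kHz.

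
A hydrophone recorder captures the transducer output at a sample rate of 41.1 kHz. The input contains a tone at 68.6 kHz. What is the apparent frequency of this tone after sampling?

68.6 kHz mod fs = 27.5 kHz.
27.5 kHz > fs/2 = 20.55 kHz, folds to fs − 27.5 kHz = 13.6 kHz.

13.6 kHz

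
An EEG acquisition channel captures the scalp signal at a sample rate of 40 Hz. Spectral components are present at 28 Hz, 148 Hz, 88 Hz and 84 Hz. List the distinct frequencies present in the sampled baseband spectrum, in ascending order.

4 Hz, 8 Hz, 12 Hz

fs/2 = 20 Hz.
28 Hz > fs/2 = 20 Hz, folds to fs − 28 Hz = 12 Hz.
148 Hz mod fs = 28 Hz.
28 Hz > fs/2 = 20 Hz, folds to fs − 28 Hz = 12 Hz.
88 Hz mod fs = 8 Hz.
8 Hz ≤ fs/2 = 20 Hz, appears at 8 Hz.
84 Hz mod fs = 4 Hz.
4 Hz ≤ fs/2 = 20 Hz, appears at 4 Hz.
Distinct values: {4 Hz, 8 Hz, 12 Hz}.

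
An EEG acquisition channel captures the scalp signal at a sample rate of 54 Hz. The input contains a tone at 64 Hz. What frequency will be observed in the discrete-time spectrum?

10 Hz

64 Hz mod fs = 10 Hz.
10 Hz ≤ fs/2 = 27 Hz, appears at 10 Hz.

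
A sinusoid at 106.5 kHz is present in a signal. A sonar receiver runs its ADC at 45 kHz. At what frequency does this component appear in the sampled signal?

16.5 kHz

106.5 kHz mod fs = 16.5 kHz.
16.5 kHz ≤ fs/2 = 22.5 kHz, appears at 16.5 kHz.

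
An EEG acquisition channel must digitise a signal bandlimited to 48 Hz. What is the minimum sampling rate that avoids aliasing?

Nyquist rate = 2 × 48 Hz = 96 Hz.

96 Hz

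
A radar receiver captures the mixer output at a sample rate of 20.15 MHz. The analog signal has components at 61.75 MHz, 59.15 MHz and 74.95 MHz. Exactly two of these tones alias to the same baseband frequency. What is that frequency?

1.3 MHz

fs/2 = 10.075 MHz.
61.75 MHz mod fs = 1.3 MHz.
1.3 MHz ≤ fs/2 = 10.075 MHz, appears at 1.3 MHz.
59.15 MHz mod fs = 18.85 MHz.
18.85 MHz > fs/2 = 10.075 MHz, folds to fs − 18.85 MHz = 1.3 MHz.
74.95 MHz mod fs = 14.5 MHz.
14.5 MHz > fs/2 = 10.075 MHz, folds to fs − 14.5 MHz = 5.65 MHz.
59.15 MHz and 61.75 MHz both map to 1.3 MHz.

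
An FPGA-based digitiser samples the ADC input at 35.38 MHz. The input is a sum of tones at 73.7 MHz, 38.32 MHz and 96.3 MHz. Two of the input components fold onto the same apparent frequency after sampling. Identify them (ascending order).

38.32 MHz, 73.7 MHz

fs/2 = 17.69 MHz.
73.7 MHz mod fs = 2.94 MHz.
2.94 MHz ≤ fs/2 = 17.69 MHz, appears at 2.94 MHz.
38.32 MHz mod fs = 2.94 MHz.
2.94 MHz ≤ fs/2 = 17.69 MHz, appears at 2.94 MHz.
96.3 MHz mod fs = 25.54 MHz.
25.54 MHz > fs/2 = 17.69 MHz, folds to fs − 25.54 MHz = 9.84 MHz.
38.32 MHz and 73.7 MHz both map to 2.94 MHz.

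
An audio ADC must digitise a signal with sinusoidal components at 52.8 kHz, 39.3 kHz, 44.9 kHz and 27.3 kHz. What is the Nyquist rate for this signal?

Highest-frequency component: 52.8 kHz.
Nyquist rate = 2 × 52.8 kHz = 105.6 kHz.

105.6 kHz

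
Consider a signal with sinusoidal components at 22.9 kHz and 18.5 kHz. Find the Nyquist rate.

45.8 kHz

Highest-frequency component: 22.9 kHz.
Nyquist rate = 2 × 22.9 kHz = 45.8 kHz.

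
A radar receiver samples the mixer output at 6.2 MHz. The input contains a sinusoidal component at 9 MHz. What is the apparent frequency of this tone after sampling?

2.8 MHz

9 MHz mod fs = 2.8 MHz.
2.8 MHz ≤ fs/2 = 3.1 MHz, appears at 2.8 MHz.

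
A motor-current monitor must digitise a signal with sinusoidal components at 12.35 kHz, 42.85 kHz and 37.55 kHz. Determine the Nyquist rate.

85.7 kHz

Highest-frequency component: 42.85 kHz.
Nyquist rate = 2 × 42.85 kHz = 85.7 kHz.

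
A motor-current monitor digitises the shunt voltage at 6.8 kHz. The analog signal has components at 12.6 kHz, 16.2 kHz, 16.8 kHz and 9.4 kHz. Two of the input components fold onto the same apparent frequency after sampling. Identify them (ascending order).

9.4 kHz, 16.2 kHz

fs/2 = 3.4 kHz.
12.6 kHz mod fs = 5.8 kHz.
5.8 kHz > fs/2 = 3.4 kHz, folds to fs − 5.8 kHz = 1 kHz.
16.2 kHz mod fs = 2.6 kHz.
2.6 kHz ≤ fs/2 = 3.4 kHz, appears at 2.6 kHz.
16.8 kHz mod fs = 3.2 kHz.
3.2 kHz ≤ fs/2 = 3.4 kHz, appears at 3.2 kHz.
9.4 kHz mod fs = 2.6 kHz.
2.6 kHz ≤ fs/2 = 3.4 kHz, appears at 2.6 kHz.
9.4 kHz and 16.2 kHz both map to 2.6 kHz.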